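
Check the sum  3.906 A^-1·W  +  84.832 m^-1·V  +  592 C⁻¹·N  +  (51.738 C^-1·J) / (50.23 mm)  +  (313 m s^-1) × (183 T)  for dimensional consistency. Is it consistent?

Reduce each to base SI dimensions:
  3.906 A^-1·W:  W·A⁻¹ = J·s⁻¹·A⁻¹ = kg·m²·s⁻³·A⁻¹
  84.832 m^-1·V:  V·m⁻¹ = J·C⁻¹·m⁻¹ = kg·m·s⁻³·A⁻¹
  592 C⁻¹·N:  N·C⁻¹ = kg·m·s⁻²·(s·A)⁻¹ = kg·m·s⁻³·A⁻¹
  (51.738 C^-1·J) / (50.23 mm):  [kg·m²·s⁻³·A⁻¹] / [m] = kg·m·s⁻³·A⁻¹
  (313 m s^-1) × (183 T):  [m·s⁻¹] · [kg·s⁻²·A⁻¹] = kg·m·s⁻³·A⁻¹
The terms do not share a single dimension (kg·m²·s⁻³·A⁻¹ vs kg·m·s⁻³·A⁻¹).

No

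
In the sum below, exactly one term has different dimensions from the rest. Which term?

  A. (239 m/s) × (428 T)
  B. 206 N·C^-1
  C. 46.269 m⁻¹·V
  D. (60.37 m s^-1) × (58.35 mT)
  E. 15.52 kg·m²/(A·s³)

E.

Dimensions:
  A. [m·s⁻¹] · [kg·s⁻²·A⁻¹] = kg·m·s⁻³·A⁻¹
  B. N·C⁻¹ = kg·m·s⁻²·(s·A)⁻¹ = kg·m·s⁻³·A⁻¹
  C. V·m⁻¹ = J·C⁻¹·m⁻¹ = kg·m·s⁻³·A⁻¹
  D. [m·s⁻¹] · [kg·s⁻²·A⁻¹] = kg·m·s⁻³·A⁻¹
  E. kg·m²·s⁻³·A⁻¹
All reduce to kg·m·s⁻³·A⁻¹ except E., which is kg·m²·s⁻³·A⁻¹.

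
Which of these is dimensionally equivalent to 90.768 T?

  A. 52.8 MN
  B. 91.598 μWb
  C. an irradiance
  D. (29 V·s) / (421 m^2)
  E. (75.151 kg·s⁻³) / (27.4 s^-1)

Reference: T = Wb·m⁻² = kg·s⁻²·A⁻¹.
Each option:
  A. N = kg·m·s⁻²
  B. Wb = V·s = kg·m²·s⁻²·A⁻¹
  C. [irradiance] = kg·s⁻³
  D. [kg·m²·s⁻²·A⁻¹] / [m²] = kg·s⁻²·A⁻¹  ← same
  E. [kg·s⁻³] / [s⁻¹] = kg·s⁻²
Only D. matches kg·s⁻²·A⁻¹.

D.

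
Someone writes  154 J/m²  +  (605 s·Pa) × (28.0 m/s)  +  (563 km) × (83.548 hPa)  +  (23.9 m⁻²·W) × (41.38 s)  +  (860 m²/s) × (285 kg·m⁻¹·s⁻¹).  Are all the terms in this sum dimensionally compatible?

No

Dimensions:
  154 J/m²:  J·m⁻² = N·m·m⁻² = kg·s⁻²
  (605 s·Pa) × (28.0 m/s):  [kg·m⁻¹·s⁻¹] · [m·s⁻¹] = kg·s⁻²
  (563 km) × (83.548 hPa):  [m] · [kg·m⁻¹·s⁻²] = kg·s⁻²
  (23.9 m⁻²·W) × (41.38 s):  [kg·s⁻³] · [s] = kg·s⁻²
  (860 m²/s) × (285 kg·m⁻¹·s⁻¹):  [m²·s⁻¹] · [kg·m⁻¹·s⁻¹] = kg·m·s⁻²
The terms do not share a single dimension (kg·m·s⁻² vs kg·s⁻²).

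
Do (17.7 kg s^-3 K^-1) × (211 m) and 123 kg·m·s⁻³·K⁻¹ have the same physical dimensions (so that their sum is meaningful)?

Yes

Dimensions:
  (17.7 kg s^-3 K^-1) × (211 m):  [kg·s⁻³·K⁻¹] · [m] = kg·m·s⁻³·K⁻¹
  123 kg·m·s⁻³·K⁻¹:  kg·m·s⁻³·K⁻¹
Both are kg·m·s⁻³·K⁻¹, so they have the same dimensions and can be added.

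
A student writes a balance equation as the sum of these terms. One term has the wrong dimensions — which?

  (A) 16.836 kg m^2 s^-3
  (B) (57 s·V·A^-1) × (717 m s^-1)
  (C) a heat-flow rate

(B)

In SI base units:
  (A) kg·m²·s⁻³
  (B) [kg·m²·s⁻²·A⁻²] · [m·s⁻¹] = kg·m³·s⁻³·A⁻²
  (C) [heat-flow rate] = kg·m²·s⁻³
All reduce to kg·m²·s⁻³ except (B), which is kg·m³·s⁻³·A⁻².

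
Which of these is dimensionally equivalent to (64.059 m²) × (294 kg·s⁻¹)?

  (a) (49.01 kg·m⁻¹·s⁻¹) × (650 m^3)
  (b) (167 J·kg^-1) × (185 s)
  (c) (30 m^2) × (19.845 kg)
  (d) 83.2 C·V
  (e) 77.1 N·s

(a)

Reference: [m²] · [kg·s⁻¹] = kg·m²·s⁻¹.
Each option:
  (a) [kg·m⁻¹·s⁻¹] · [m³] = kg·m²·s⁻¹  ← same
  (b) [m²·s⁻²] · [s] = m²·s⁻¹
  (c) [m²] · [kg] = kg·m²
  (d) C·V = s·A·J·C⁻¹ = kg·m²·s⁻²
  (e) N·s = kg·m·s⁻²·s = kg·m·s⁻¹
Only (a) matches kg·m²·s⁻¹.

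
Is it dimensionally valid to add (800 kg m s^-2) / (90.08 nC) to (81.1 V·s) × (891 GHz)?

No

Reduce each to base SI dimensions:
  (800 kg m s^-2) / (90.08 nC):  [kg·m·s⁻²] / [s·A] = kg·m·s⁻³·A⁻¹
  (81.1 V·s) × (891 GHz):  [kg·m²·s⁻²·A⁻¹] · [s⁻¹] = kg·m²·s⁻³·A⁻¹
kg·m·s⁻³·A⁻¹ ≠ kg·m²·s⁻³·A⁻¹, so they cannot be added.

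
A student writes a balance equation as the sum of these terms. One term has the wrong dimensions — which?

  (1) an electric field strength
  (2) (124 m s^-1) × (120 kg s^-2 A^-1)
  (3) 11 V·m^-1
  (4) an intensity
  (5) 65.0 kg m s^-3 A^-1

(4)

Dimensions:
  (1) [electric field strength] = kg·m·s⁻³·A⁻¹
  (2) [m·s⁻¹] · [kg·s⁻²·A⁻¹] = kg·m·s⁻³·A⁻¹
  (3) V·m⁻¹ = J·C⁻¹·m⁻¹ = kg·m·s⁻³·A⁻¹
  (4) [intensity] = kg·s⁻³
  (5) kg·m·s⁻³·A⁻¹
All reduce to kg·m·s⁻³·A⁻¹ except (4), which is kg·s⁻³.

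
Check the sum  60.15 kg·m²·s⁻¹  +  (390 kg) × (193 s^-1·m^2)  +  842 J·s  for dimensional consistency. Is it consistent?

Yes

Expand each in SI base units:
  60.15 kg·m²·s⁻¹:  kg·m²·s⁻¹
  (390 kg) × (193 s^-1·m^2):  [kg] · [m²·s⁻¹] = kg·m²·s⁻¹
  842 J·s:  J·s = N·m·s = kg·m²·s⁻¹
Every term reduces to kg·m²·s⁻¹.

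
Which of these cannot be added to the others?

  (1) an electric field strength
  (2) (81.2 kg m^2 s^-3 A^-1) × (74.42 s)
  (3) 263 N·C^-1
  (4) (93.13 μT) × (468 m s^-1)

Expand each in SI base units:
  (1) [electric field strength] = kg·m·s⁻³·A⁻¹
  (2) [kg·m²·s⁻³·A⁻¹] · [s] = kg·m²·s⁻²·A⁻¹
  (3) N·C⁻¹ = kg·m·s⁻²·(s·A)⁻¹ = kg·m·s⁻³·A⁻¹
  (4) [kg·s⁻²·A⁻¹] · [m·s⁻¹] = kg·m·s⁻³·A⁻¹
All reduce to kg·m·s⁻³·A⁻¹ except (2), which is kg·m²·s⁻²·A⁻¹.

(2)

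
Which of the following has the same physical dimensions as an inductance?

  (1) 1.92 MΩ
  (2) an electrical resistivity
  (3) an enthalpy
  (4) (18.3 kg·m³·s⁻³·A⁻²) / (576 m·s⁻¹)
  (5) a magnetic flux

Reference: [inductance] = kg·m²·s⁻²·A⁻².
Each option:
  (1) Ω = V·A⁻¹ = kg·m²·s⁻³·A⁻²
  (2) [electrical resistivity] = kg·m³·s⁻³·A⁻²
  (3) [enthalpy] = kg·m²·s⁻²
  (4) [kg·m³·s⁻³·A⁻²] / [m·s⁻¹] = kg·m²·s⁻²·A⁻²  ← same
  (5) [magnetic flux] = kg·m²·s⁻²·A⁻¹
Only (4) matches kg·m²·s⁻²·A⁻².

(4)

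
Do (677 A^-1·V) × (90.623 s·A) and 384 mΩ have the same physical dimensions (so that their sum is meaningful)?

No

Reduce each to base SI dimensions:
  (677 A^-1·V) × (90.623 s·A):  [kg·m²·s⁻³·A⁻²] · [s·A] = kg·m²·s⁻²·A⁻¹
  384 mΩ:  Ω = V·A⁻¹ = kg·m²·s⁻³·A⁻²
kg·m²·s⁻²·A⁻¹ ≠ kg·m²·s⁻³·A⁻², so they cannot be added.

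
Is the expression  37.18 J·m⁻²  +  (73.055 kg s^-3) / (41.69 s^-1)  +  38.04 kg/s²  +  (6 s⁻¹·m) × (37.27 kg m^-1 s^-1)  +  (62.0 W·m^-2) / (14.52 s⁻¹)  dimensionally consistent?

Reduce each to base SI dimensions:
  37.18 J·m⁻²:  J·m⁻² = N·m·m⁻² = kg·s⁻²
  (73.055 kg s^-3) / (41.69 s^-1):  [kg·s⁻³] / [s⁻¹] = kg·s⁻²
  38.04 kg/s²:  kg·s⁻²
  (6 s⁻¹·m) × (37.27 kg m^-1 s^-1):  [m·s⁻¹] · [kg·m⁻¹·s⁻¹] = kg·s⁻²
  (62.0 W·m^-2) / (14.52 s⁻¹):  [kg·s⁻³] / [s⁻¹] = kg·s⁻²
Every term reduces to kg·s⁻².

Yes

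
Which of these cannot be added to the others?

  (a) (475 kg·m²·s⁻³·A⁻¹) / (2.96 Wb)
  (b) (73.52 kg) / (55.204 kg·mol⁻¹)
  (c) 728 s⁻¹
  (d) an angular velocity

In SI base units:
  (a) [kg·m²·s⁻³·A⁻¹] / [kg·m²·s⁻²·A⁻¹] = s⁻¹
  (b) [kg] / [kg·mol⁻¹] = mol
  (c) s⁻¹
  (d) [angular velocity] = s⁻¹
All reduce to s⁻¹ except (b), which is mol.

(b)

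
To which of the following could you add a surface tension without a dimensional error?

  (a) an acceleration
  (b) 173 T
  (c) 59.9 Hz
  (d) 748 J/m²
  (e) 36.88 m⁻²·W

(d)

Reference: [surface tension] = kg·s⁻².
Each option:
  (a) [acceleration] = m·s⁻²
  (b) T = Wb·m⁻² = kg·s⁻²·A⁻¹
  (c) Hz = s⁻¹
  (d) J·m⁻² = N·m·m⁻² = kg·s⁻²  ← same
  (e) W·m⁻² = J·s⁻¹·m⁻² = kg·s⁻³
Only (d) matches kg·s⁻².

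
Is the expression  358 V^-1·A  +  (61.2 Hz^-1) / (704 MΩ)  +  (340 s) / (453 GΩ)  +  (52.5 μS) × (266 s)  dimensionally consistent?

Reduce each to base SI dimensions:
  358 V^-1·A:  A·V⁻¹ = A·(J·C⁻¹)⁻¹ = kg⁻¹·m⁻²·s³·A²
  (61.2 Hz^-1) / (704 MΩ):  [s] / [kg·m²·s⁻³·A⁻²] = kg⁻¹·m⁻²·s⁴·A²
  (340 s) / (453 GΩ):  [s] / [kg·m²·s⁻³·A⁻²] = kg⁻¹·m⁻²·s⁴·A²
  (52.5 μS) × (266 s):  [kg⁻¹·m⁻²·s³·A²] · [s] = kg⁻¹·m⁻²·s⁴·A²
The terms do not share a single dimension (kg⁻¹·m⁻²·s³·A² vs kg⁻¹·m⁻²·s⁴·A²).

No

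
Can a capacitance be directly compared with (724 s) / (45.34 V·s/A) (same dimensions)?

Dimensions:
  a capacitance:  [capacitance] = kg⁻¹·m⁻²·s⁴·A²
  (724 s) / (45.34 V·s/A):  [s] / [kg·m²·s⁻²·A⁻²] = kg⁻¹·m⁻²·s³·A²
kg⁻¹·m⁻²·s⁴·A² ≠ kg⁻¹·m⁻²·s³·A², so they cannot be added.

No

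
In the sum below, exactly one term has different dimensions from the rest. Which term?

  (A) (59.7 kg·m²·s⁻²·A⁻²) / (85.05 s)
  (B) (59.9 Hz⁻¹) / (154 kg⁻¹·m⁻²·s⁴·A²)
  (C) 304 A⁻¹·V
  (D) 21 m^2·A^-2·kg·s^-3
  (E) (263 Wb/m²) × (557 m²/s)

(E)

In SI base units:
  (A) [kg·m²·s⁻²·A⁻²] / [s] = kg·m²·s⁻³·A⁻²
  (B) [s] / [kg⁻¹·m⁻²·s⁴·A²] = kg·m²·s⁻³·A⁻²
  (C) V·A⁻¹ = J·C⁻¹·A⁻¹ = kg·m²·s⁻³·A⁻²
  (D) kg·m²·s⁻³·A⁻²
  (E) [kg·s⁻²·A⁻¹] · [m²·s⁻¹] = kg·m²·s⁻³·A⁻¹
All reduce to kg·m²·s⁻³·A⁻² except (E), which is kg·m²·s⁻³·A⁻¹.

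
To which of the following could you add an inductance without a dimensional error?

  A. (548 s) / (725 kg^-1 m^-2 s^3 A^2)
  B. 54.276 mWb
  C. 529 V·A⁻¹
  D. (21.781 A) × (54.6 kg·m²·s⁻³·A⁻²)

A.

Reference: [inductance] = kg·m²·s⁻²·A⁻².
Each option:
  A. [s] / [kg⁻¹·m⁻²·s³·A²] = kg·m²·s⁻²·A⁻²  ← same
  B. Wb = V·s = kg·m²·s⁻²·A⁻¹
  C. V·A⁻¹ = J·C⁻¹·A⁻¹ = kg·m²·s⁻³·A⁻²
  D. [A] · [kg·m²·s⁻³·A⁻²] = kg·m²·s⁻³·A⁻¹
Only A. matches kg·m²·s⁻²·A⁻².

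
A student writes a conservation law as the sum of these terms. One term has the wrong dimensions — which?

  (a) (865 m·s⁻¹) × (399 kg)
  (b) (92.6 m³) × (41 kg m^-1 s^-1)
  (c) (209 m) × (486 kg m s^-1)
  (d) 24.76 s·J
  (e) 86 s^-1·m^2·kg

In SI base units:
  (a) [m·s⁻¹] · [kg] = kg·m·s⁻¹
  (b) [m³] · [kg·m⁻¹·s⁻¹] = kg·m²·s⁻¹
  (c) [m] · [kg·m·s⁻¹] = kg·m²·s⁻¹
  (d) J·s = N·m·s = kg·m²·s⁻¹
  (e) kg·m²·s⁻¹
All reduce to kg·m²·s⁻¹ except (a), which is kg·m·s⁻¹.

(a)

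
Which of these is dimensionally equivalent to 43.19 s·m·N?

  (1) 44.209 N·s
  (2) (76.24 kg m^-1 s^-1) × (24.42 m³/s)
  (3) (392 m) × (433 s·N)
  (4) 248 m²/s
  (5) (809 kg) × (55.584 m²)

(3)

Reference: N·m·s = kg·m·s⁻²·m·s = kg·m²·s⁻¹.
Each option:
  (1) N·s = kg·m·s⁻²·s = kg·m·s⁻¹
  (2) [kg·m⁻¹·s⁻¹] · [m³·s⁻¹] = kg·m²·s⁻²
  (3) [m] · [kg·m·s⁻¹] = kg·m²·s⁻¹  ← same
  (4) m²·s⁻¹
  (5) [kg] · [m²] = kg·m²
Only (3) matches kg·m²·s⁻¹.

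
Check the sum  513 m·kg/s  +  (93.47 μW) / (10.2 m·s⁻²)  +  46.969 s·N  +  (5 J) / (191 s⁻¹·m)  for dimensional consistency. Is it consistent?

Yes

In SI base units:
  513 m·kg/s:  kg·m·s⁻¹
  (93.47 μW) / (10.2 m·s⁻²):  [kg·m²·s⁻³] / [m·s⁻²] = kg·m·s⁻¹
  46.969 s·N:  N·s = kg·m·s⁻²·s = kg·m·s⁻¹
  (5 J) / (191 s⁻¹·m):  [kg·m²·s⁻²] / [m·s⁻¹] = kg·m·s⁻¹
Every term reduces to kg·m·s⁻¹.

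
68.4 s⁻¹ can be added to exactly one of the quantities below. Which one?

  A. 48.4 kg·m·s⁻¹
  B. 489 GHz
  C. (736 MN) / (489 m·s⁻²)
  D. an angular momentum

Reference: s⁻¹.
Each option:
  A. kg·m·s⁻¹
  B. Hz = s⁻¹  ← same
  C. [kg·m·s⁻²] / [m·s⁻²] = kg
  D. [angular momentum] = kg·m²·s⁻¹
Only B. matches s⁻¹.

B.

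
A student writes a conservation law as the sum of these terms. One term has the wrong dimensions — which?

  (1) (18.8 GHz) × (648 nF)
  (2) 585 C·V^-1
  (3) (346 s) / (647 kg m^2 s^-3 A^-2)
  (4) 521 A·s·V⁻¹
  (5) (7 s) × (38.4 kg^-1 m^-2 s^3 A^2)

(1)

Reduce each to base SI dimensions:
  (1) [s⁻¹] · [kg⁻¹·m⁻²·s⁴·A²] = kg⁻¹·m⁻²·s³·A²
  (2) C·V⁻¹ = s·A·(J·C⁻¹)⁻¹ = kg⁻¹·m⁻²·s⁴·A²
  (3) [s] / [kg·m²·s⁻³·A⁻²] = kg⁻¹·m⁻²·s⁴·A²
  (4) A·s·V⁻¹ = A·s·(J·C⁻¹)⁻¹ = kg⁻¹·m⁻²·s⁴·A²
  (5) [s] · [kg⁻¹·m⁻²·s³·A²] = kg⁻¹·m⁻²·s⁴·A²
All reduce to kg⁻¹·m⁻²·s⁴·A² except (1), which is kg⁻¹·m⁻²·s³·A².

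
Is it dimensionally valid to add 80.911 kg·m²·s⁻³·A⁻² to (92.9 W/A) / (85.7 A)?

Expand each in SI base units:
  80.911 kg·m²·s⁻³·A⁻²:  kg·m²·s⁻³·A⁻²
  (92.9 W/A) / (85.7 A):  [kg·m²·s⁻³·A⁻¹] / [A] = kg·m²·s⁻³·A⁻²
Both are kg·m²·s⁻³·A⁻², so they have the same dimensions and can be added.

Yes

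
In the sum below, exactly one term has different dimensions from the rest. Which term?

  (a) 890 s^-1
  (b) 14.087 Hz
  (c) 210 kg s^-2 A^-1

Expand each in SI base units:
  (a) s⁻¹
  (b) Hz = s⁻¹
  (c) kg·s⁻²·A⁻¹
All reduce to s⁻¹ except (c), which is kg·s⁻²·A⁻¹.

(c)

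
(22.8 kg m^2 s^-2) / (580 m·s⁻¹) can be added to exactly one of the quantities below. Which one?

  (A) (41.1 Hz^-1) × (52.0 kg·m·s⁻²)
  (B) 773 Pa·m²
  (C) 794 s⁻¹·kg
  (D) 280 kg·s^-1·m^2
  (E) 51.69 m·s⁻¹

(A)

Reference: [kg·m²·s⁻²] / [m·s⁻¹] = kg·m·s⁻¹.
Each option:
  (A) [s] · [kg·m·s⁻²] = kg·m·s⁻¹  ← same
  (B) Pa·m² = N·m⁻²·m² = kg·m·s⁻²
  (C) kg·s⁻¹
  (D) kg·m²·s⁻¹
  (E) m·s⁻¹
Only (A) matches kg·m·s⁻¹.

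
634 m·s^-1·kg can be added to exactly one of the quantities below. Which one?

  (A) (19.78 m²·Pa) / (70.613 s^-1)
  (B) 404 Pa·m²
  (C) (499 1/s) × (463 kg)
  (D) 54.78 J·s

Reference: kg·m·s⁻¹.
Each option:
  (A) [kg·m·s⁻²] / [s⁻¹] = kg·m·s⁻¹  ← same
  (B) Pa·m² = N·m⁻²·m² = kg·m·s⁻²
  (C) [s⁻¹] · [kg] = kg·s⁻¹
  (D) J·s = N·m·s = kg·m²·s⁻¹
Only (A) matches kg·m·s⁻¹.

(A)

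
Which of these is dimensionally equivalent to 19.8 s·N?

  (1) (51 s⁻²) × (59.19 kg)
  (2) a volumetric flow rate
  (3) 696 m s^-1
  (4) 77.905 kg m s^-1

Reference: N·s = kg·m·s⁻²·s = kg·m·s⁻¹.
Each option:
  (1) [s⁻²] · [kg] = kg·s⁻²
  (2) [volumetric flow rate] = m³·s⁻¹
  (3) m·s⁻¹
  (4) kg·m·s⁻¹  ← same
Only (4) matches kg·m·s⁻¹.

(4)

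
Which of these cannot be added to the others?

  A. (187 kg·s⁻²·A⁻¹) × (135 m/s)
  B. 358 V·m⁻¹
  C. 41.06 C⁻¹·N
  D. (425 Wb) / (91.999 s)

Expand each in SI base units:
  A. [kg·s⁻²·A⁻¹] · [m·s⁻¹] = kg·m·s⁻³·A⁻¹
  B. V·m⁻¹ = J·C⁻¹·m⁻¹ = kg·m·s⁻³·A⁻¹
  C. N·C⁻¹ = kg·m·s⁻²·(s·A)⁻¹ = kg·m·s⁻³·A⁻¹
  D. [kg·m²·s⁻²·A⁻¹] / [s] = kg·m²·s⁻³·A⁻¹
All reduce to kg·m·s⁻³·A⁻¹ except D., which is kg·m²·s⁻³·A⁻¹.

D.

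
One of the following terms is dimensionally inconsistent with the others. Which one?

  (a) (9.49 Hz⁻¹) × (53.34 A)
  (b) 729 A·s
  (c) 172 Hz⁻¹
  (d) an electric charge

Dimensions:
  (a) [s] · [A] = s·A
  (b) A·s = s·A
  (c) Hz⁻¹ = (s⁻¹)⁻¹ = s
  (d) [electric charge] = s·A
All reduce to s·A except (c), which is s.

(c)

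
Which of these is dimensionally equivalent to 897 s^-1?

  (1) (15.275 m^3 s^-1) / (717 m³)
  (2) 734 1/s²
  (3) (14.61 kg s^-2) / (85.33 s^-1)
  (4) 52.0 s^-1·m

Reference: s⁻¹.
Each option:
  (1) [m³·s⁻¹] / [m³] = s⁻¹  ← same
  (2) s⁻²
  (3) [kg·s⁻²] / [s⁻¹] = kg·s⁻¹
  (4) m·s⁻¹
Only (1) matches s⁻¹.

(1)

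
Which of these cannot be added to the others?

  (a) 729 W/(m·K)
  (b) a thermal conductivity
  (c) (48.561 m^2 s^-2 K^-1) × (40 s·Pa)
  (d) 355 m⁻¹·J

Expand each in SI base units:
  (a) W·m⁻¹·K⁻¹ = J·s⁻¹·m⁻¹·K⁻¹ = kg·m·s⁻³·K⁻¹
  (b) [thermal conductivity] = kg·m·s⁻³·K⁻¹
  (c) [m²·s⁻²·K⁻¹] · [kg·m⁻¹·s⁻¹] = kg·m·s⁻³·K⁻¹
  (d) J·m⁻¹ = N·m·m⁻¹ = kg·m·s⁻²
All reduce to kg·m·s⁻³·K⁻¹ except (d), which is kg·m·s⁻².

(d)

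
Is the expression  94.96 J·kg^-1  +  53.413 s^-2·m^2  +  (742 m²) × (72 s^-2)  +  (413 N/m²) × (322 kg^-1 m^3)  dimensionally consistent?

Dimensions:
  94.96 J·kg^-1:  J·kg⁻¹ = N·m·kg⁻¹ = m²·s⁻²
  53.413 s^-2·m^2:  m²·s⁻²
  (742 m²) × (72 s^-2):  [m²] · [s⁻²] = m²·s⁻²
  (413 N/m²) × (322 kg^-1 m^3):  [kg·m⁻¹·s⁻²] · [kg⁻¹·m³] = m²·s⁻²
Every term reduces to m²·s⁻².

Yes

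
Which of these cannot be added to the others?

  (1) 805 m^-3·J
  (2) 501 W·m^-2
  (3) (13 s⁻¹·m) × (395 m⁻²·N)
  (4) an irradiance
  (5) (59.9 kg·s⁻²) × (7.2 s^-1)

In SI base units:
  (1) J·m⁻³ = N·m·m⁻³ = kg·m⁻¹·s⁻²
  (2) W·m⁻² = J·s⁻¹·m⁻² = kg·s⁻³
  (3) [m·s⁻¹] · [kg·m⁻¹·s⁻²] = kg·s⁻³
  (4) [irradiance] = kg·s⁻³
  (5) [kg·s⁻²] · [s⁻¹] = kg·s⁻³
All reduce to kg·s⁻³ except (1), which is kg·m⁻¹·s⁻².

(1)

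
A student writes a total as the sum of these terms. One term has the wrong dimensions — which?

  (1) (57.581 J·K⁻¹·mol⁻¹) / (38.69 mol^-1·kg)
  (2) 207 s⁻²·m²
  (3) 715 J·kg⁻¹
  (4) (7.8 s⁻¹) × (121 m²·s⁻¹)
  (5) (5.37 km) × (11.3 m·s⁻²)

(1)

Expand each in SI base units:
  (1) [kg·m²·s⁻²·K⁻¹·mol⁻¹] / [kg·mol⁻¹] = m²·s⁻²·K⁻¹
  (2) m²·s⁻²
  (3) J·kg⁻¹ = N·m·kg⁻¹ = m²·s⁻²
  (4) [s⁻¹] · [m²·s⁻¹] = m²·s⁻²
  (5) [m] · [m·s⁻²] = m²·s⁻²
All reduce to m²·s⁻² except (1), which is m²·s⁻²·K⁻¹.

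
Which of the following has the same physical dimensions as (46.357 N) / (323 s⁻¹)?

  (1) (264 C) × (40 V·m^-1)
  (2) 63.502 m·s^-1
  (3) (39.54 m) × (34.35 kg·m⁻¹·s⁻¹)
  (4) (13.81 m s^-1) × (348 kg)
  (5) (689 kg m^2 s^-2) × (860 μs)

(4)

Reference: [kg·m·s⁻²] / [s⁻¹] = kg·m·s⁻¹.
Each option:
  (1) [s·A] · [kg·m·s⁻³·A⁻¹] = kg·m·s⁻²
  (2) m·s⁻¹
  (3) [m] · [kg·m⁻¹·s⁻¹] = kg·s⁻¹
  (4) [m·s⁻¹] · [kg] = kg·m·s⁻¹  ← same
  (5) [kg·m²·s⁻²] · [s] = kg·m²·s⁻¹
Only (4) matches kg·m·s⁻¹.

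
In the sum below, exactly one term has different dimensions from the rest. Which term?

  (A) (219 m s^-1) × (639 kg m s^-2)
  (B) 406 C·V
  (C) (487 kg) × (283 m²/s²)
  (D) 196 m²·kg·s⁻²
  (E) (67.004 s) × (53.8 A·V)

Dimensions:
  (A) [m·s⁻¹] · [kg·m·s⁻²] = kg·m²·s⁻³
  (B) C·V = s·A·J·C⁻¹ = kg·m²·s⁻²
  (C) [kg] · [m²·s⁻²] = kg·m²·s⁻²
  (D) kg·m²·s⁻²
  (E) [s] · [kg·m²·s⁻³] = kg·m²·s⁻²
All reduce to kg·m²·s⁻² except (A), which is kg·m²·s⁻³.

(A)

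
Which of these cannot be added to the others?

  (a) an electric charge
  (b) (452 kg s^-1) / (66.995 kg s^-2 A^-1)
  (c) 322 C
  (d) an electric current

Reduce each to base SI dimensions:
  (a) [electric charge] = s·A
  (b) [kg·s⁻¹] / [kg·s⁻²·A⁻¹] = s·A
  (c) C = s·A
  (d) [electric current] = A
All reduce to s·A except (d), which is A.

(d)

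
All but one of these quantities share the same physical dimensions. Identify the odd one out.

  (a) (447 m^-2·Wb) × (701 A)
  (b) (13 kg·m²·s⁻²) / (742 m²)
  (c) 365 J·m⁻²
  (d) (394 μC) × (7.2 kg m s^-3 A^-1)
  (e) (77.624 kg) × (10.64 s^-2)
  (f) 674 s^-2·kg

(d)

Work out the base dimensions of each:
  (a) [kg·s⁻²·A⁻¹] · [A] = kg·s⁻²
  (b) [kg·m²·s⁻²] / [m²] = kg·s⁻²
  (c) J·m⁻² = N·m·m⁻² = kg·s⁻²
  (d) [s·A] · [kg·m·s⁻³·A⁻¹] = kg·m·s⁻²
  (e) [kg] · [s⁻²] = kg·s⁻²
  (f) kg·s⁻²
All reduce to kg·s⁻² except (d), which is kg·m·s⁻².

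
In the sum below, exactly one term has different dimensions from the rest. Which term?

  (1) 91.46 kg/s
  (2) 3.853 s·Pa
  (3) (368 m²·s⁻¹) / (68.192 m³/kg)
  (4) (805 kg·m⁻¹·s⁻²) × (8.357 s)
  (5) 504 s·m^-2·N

(1)

Expand each in SI base units:
  (1) kg·s⁻¹
  (2) Pa·s = N·m⁻²·s = kg·m⁻¹·s⁻¹
  (3) [m²·s⁻¹] / [kg⁻¹·m³] = kg·m⁻¹·s⁻¹
  (4) [kg·m⁻¹·s⁻²] · [s] = kg·m⁻¹·s⁻¹
  (5) N·s·m⁻² = kg·m·s⁻²·s·m⁻² = kg·m⁻¹·s⁻¹
All reduce to kg·m⁻¹·s⁻¹ except (1), which is kg·s⁻¹.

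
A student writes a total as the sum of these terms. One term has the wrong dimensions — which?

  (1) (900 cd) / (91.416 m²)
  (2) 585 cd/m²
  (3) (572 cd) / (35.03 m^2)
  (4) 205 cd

(4)

Work out the base dimensions of each:
  (1) [cd] / [m²] = m⁻²·cd
  (2) cd·m⁻² = m⁻²·cd
  (3) [cd] / [m²] = m⁻²·cd
  (4) cd
All reduce to m⁻²·cd except (4), which is cd.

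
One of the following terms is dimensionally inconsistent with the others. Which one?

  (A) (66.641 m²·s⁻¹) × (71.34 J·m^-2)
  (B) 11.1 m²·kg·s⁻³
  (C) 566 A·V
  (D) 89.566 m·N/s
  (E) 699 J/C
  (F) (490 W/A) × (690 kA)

In SI base units:
  (A) [m²·s⁻¹] · [kg·s⁻²] = kg·m²·s⁻³
  (B) kg·m²·s⁻³
  (C) V·A = J·C⁻¹·A = kg·m²·s⁻³
  (D) N·m·s⁻¹ = kg·m·s⁻²·m·s⁻¹ = kg·m²·s⁻³
  (E) J·C⁻¹ = N·m·(s·A)⁻¹ = kg·m²·s⁻³·A⁻¹
  (F) [kg·m²·s⁻³·A⁻¹] · [A] = kg·m²·s⁻³
All reduce to kg·m²·s⁻³ except (E), which is kg·m²·s⁻³·A⁻¹.

(E)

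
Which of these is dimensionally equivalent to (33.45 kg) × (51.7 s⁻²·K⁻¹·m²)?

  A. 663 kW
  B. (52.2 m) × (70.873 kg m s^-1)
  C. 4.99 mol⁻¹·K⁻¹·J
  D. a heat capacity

Reference: [kg] · [m²·s⁻²·K⁻¹] = kg·m²·s⁻²·K⁻¹.
Each option:
  A. W = J·s⁻¹ = kg·m²·s⁻³
  B. [m] · [kg·m·s⁻¹] = kg·m²·s⁻¹
  C. J·mol⁻¹·K⁻¹ = N·m·mol⁻¹·K⁻¹ = kg·m²·s⁻²·K⁻¹·mol⁻¹
  D. [heat capacity] = kg·m²·s⁻²·K⁻¹  ← same
Only D. matches kg·m²·s⁻²·K⁻¹.

D.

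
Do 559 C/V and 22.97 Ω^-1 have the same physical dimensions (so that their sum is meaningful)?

Dimensions:
  559 C/V:  C·V⁻¹ = s·A·(J·C⁻¹)⁻¹ = kg⁻¹·m⁻²·s⁴·A²
  22.97 Ω^-1:  Ω⁻¹ = (V·A⁻¹)⁻¹ = kg⁻¹·m⁻²·s³·A²
kg⁻¹·m⁻²·s⁴·A² ≠ kg⁻¹·m⁻²·s³·A², so they cannot be added.

No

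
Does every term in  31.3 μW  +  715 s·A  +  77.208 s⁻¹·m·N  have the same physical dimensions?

Work out the base dimensions of each:
  31.3 μW:  W = J·s⁻¹ = kg·m²·s⁻³
  715 s·A:  A·s = s·A
  77.208 s⁻¹·m·N:  N·m·s⁻¹ = kg·m·s⁻²·m·s⁻¹ = kg·m²·s⁻³
The terms do not share a single dimension (kg·m²·s⁻³ vs s·A).

No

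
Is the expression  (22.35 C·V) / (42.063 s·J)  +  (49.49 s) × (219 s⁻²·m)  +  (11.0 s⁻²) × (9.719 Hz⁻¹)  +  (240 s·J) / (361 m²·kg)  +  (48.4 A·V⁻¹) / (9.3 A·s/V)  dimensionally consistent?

No

Reduce each to base SI dimensions:
  (22.35 C·V) / (42.063 s·J):  [kg·m²·s⁻²] / [kg·m²·s⁻¹] = s⁻¹
  (49.49 s) × (219 s⁻²·m):  [s] · [m·s⁻²] = m·s⁻¹
  (11.0 s⁻²) × (9.719 Hz⁻¹):  [s⁻²] · [s] = s⁻¹
  (240 s·J) / (361 m²·kg):  [kg·m²·s⁻¹] / [kg·m²] = s⁻¹
  (48.4 A·V⁻¹) / (9.3 A·s/V):  [kg⁻¹·m⁻²·s³·A²] / [kg⁻¹·m⁻²·s⁴·A²] = s⁻¹
The terms do not share a single dimension (m·s⁻¹ vs s⁻¹).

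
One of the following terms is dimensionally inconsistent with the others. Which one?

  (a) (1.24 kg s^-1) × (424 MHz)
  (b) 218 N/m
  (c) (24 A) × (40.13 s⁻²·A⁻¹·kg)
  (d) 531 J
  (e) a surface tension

(d)

Reduce each to base SI dimensions:
  (a) [kg·s⁻¹] · [s⁻¹] = kg·s⁻²
  (b) N·m⁻¹ = kg·m·s⁻²·m⁻¹ = kg·s⁻²
  (c) [A] · [kg·s⁻²·A⁻¹] = kg·s⁻²
  (d) J = N·m = kg·m²·s⁻²
  (e) [surface tension] = kg·s⁻²
All reduce to kg·s⁻² except (d), which is kg·m²·s⁻².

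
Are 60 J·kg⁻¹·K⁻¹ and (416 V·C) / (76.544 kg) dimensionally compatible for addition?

Work out the base dimensions of each:
  60 J·kg⁻¹·K⁻¹:  J·kg⁻¹·K⁻¹ = N·m·kg⁻¹·K⁻¹ = m²·s⁻²·K⁻¹
  (416 V·C) / (76.544 kg):  [kg·m²·s⁻²] / [kg] = m²·s⁻²
m²·s⁻²·K⁻¹ ≠ m²·s⁻², so they cannot be added.

No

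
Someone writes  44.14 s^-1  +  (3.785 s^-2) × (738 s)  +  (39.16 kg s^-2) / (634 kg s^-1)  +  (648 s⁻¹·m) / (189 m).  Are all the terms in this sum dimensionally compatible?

Yes

Dimensions:
  44.14 s^-1:  s⁻¹
  (3.785 s^-2) × (738 s):  [s⁻²] · [s] = s⁻¹
  (39.16 kg s^-2) / (634 kg s^-1):  [kg·s⁻²] / [kg·s⁻¹] = s⁻¹
  (648 s⁻¹·m) / (189 m):  [m·s⁻¹] / [m] = s⁻¹
Every term reduces to s⁻¹.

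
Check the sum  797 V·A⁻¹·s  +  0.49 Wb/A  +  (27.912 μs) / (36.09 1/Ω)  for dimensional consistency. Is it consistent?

Reduce each to base SI dimensions:
  797 V·A⁻¹·s:  V·s·A⁻¹ = J·C⁻¹·s·A⁻¹ = kg·m²·s⁻²·A⁻²
  0.49 Wb/A:  Wb·A⁻¹ = V·s·A⁻¹ = kg·m²·s⁻²·A⁻²
  (27.912 μs) / (36.09 1/Ω):  [s] / [kg⁻¹·m⁻²·s³·A²] = kg·m²·s⁻²·A⁻²
Every term reduces to kg·m²·s⁻²·A⁻².

Yes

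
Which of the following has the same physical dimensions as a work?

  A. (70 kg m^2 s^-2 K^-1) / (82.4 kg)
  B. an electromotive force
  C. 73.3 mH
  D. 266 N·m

Reference: [work] = kg·m²·s⁻².
Each option:
  A. [kg·m²·s⁻²·K⁻¹] / [kg] = m²·s⁻²·K⁻¹
  B. [electromotive force] = kg·m²·s⁻³·A⁻¹
  C. H = V·s·A⁻¹ = kg·m²·s⁻²·A⁻²
  D. N·m = kg·m·s⁻²·m = kg·m²·s⁻²  ← same
Only D. matches kg·m²·s⁻².

D.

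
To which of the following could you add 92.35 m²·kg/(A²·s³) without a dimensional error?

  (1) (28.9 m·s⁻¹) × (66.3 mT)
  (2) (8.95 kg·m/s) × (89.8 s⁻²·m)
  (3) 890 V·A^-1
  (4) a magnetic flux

Reference: kg·m²·s⁻³·A⁻².
Each option:
  (1) [m·s⁻¹] · [kg·s⁻²·A⁻¹] = kg·m·s⁻³·A⁻¹
  (2) [kg·m·s⁻¹] · [m·s⁻²] = kg·m²·s⁻³
  (3) V·A⁻¹ = J·C⁻¹·A⁻¹ = kg·m²·s⁻³·A⁻²  ← same
  (4) [magnetic flux] = kg·m²·s⁻²·A⁻¹
Only (3) matches kg·m²·s⁻³·A⁻².

(3)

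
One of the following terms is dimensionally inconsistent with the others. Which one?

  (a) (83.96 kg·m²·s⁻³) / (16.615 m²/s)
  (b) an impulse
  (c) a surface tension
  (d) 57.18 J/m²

(b)

In SI base units:
  (a) [kg·m²·s⁻³] / [m²·s⁻¹] = kg·s⁻²
  (b) [impulse] = kg·m·s⁻¹
  (c) [surface tension] = kg·s⁻²
  (d) J·m⁻² = N·m·m⁻² = kg·s⁻²
All reduce to kg·s⁻² except (b), which is kg·m·s⁻¹.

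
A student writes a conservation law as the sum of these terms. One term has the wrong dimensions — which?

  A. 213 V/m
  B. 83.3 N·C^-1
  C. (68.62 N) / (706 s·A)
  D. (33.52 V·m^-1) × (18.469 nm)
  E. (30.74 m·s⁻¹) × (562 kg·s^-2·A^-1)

D.

Reduce each to base SI dimensions:
  A. V·m⁻¹ = J·C⁻¹·m⁻¹ = kg·m·s⁻³·A⁻¹
  B. N·C⁻¹ = kg·m·s⁻²·(s·A)⁻¹ = kg·m·s⁻³·A⁻¹
  C. [kg·m·s⁻²] / [s·A] = kg·m·s⁻³·A⁻¹
  D. [kg·m·s⁻³·A⁻¹] · [m] = kg·m²·s⁻³·A⁻¹
  E. [m·s⁻¹] · [kg·s⁻²·A⁻¹] = kg·m·s⁻³·A⁻¹
All reduce to kg·m·s⁻³·A⁻¹ except D., which is kg·m²·s⁻³·A⁻¹.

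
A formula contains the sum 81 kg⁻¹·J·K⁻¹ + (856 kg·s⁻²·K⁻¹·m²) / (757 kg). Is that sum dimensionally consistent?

Work out the base dimensions of each:
  81 kg⁻¹·J·K⁻¹:  J·kg⁻¹·K⁻¹ = N·m·kg⁻¹·K⁻¹ = m²·s⁻²·K⁻¹
  (856 kg·s⁻²·K⁻¹·m²) / (757 kg):  [kg·m²·s⁻²·K⁻¹] / [kg] = m²·s⁻²·K⁻¹
Both are m²·s⁻²·K⁻¹, so they have the same dimensions and can be added.

Yes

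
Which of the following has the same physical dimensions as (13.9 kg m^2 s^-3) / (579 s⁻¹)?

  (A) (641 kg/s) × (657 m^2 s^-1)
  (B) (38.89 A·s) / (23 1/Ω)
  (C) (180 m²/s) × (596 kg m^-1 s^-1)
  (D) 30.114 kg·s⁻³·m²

Reference: [kg·m²·s⁻³] / [s⁻¹] = kg·m²·s⁻².
Each option:
  (A) [kg·s⁻¹] · [m²·s⁻¹] = kg·m²·s⁻²  ← same
  (B) [s·A] / [kg⁻¹·m⁻²·s³·A²] = kg·m²·s⁻²·A⁻¹
  (C) [m²·s⁻¹] · [kg·m⁻¹·s⁻¹] = kg·m·s⁻²
  (D) kg·m²·s⁻³
Only (A) matches kg·m²·s⁻².

(A)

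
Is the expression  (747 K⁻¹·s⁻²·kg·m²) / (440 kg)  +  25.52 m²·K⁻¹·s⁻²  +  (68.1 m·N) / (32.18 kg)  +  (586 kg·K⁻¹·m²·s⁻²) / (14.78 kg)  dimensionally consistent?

No

In SI base units:
  (747 K⁻¹·s⁻²·kg·m²) / (440 kg):  [kg·m²·s⁻²·K⁻¹] / [kg] = m²·s⁻²·K⁻¹
  25.52 m²·K⁻¹·s⁻²:  m²·s⁻²·K⁻¹
  (68.1 m·N) / (32.18 kg):  [kg·m²·s⁻²] / [kg] = m²·s⁻²
  (586 kg·K⁻¹·m²·s⁻²) / (14.78 kg):  [kg·m²·s⁻²·K⁻¹] / [kg] = m²·s⁻²·K⁻¹
The terms do not share a single dimension (m²·s⁻² vs m²·s⁻²·K⁻¹).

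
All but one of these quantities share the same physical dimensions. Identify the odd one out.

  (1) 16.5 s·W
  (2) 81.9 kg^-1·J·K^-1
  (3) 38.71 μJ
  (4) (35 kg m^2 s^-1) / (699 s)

Work out the base dimensions of each:
  (1) W·s = J·s⁻¹·s = kg·m²·s⁻²
  (2) J·kg⁻¹·K⁻¹ = N·m·kg⁻¹·K⁻¹ = m²·s⁻²·K⁻¹
  (3) J = N·m = kg·m²·s⁻²
  (4) [kg·m²·s⁻¹] / [s] = kg·m²·s⁻²
All reduce to kg·m²·s⁻² except (2), which is m²·s⁻²·K⁻¹.

(2)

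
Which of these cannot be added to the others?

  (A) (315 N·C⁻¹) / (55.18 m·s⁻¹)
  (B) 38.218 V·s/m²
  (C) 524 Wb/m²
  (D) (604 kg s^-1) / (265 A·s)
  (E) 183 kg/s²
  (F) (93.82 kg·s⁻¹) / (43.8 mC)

Expand each in SI base units:
  (A) [kg·m·s⁻³·A⁻¹] / [m·s⁻¹] = kg·s⁻²·A⁻¹
  (B) V·s·m⁻² = J·C⁻¹·s·m⁻² = kg·s⁻²·A⁻¹
  (C) Wb·m⁻² = V·s·m⁻² = kg·s⁻²·A⁻¹
  (D) [kg·s⁻¹] / [s·A] = kg·s⁻²·A⁻¹
  (E) kg·s⁻²
  (F) [kg·s⁻¹] / [s·A] = kg·s⁻²·A⁻¹
All reduce to kg·s⁻²·A⁻¹ except (E), which is kg·s⁻².

(E)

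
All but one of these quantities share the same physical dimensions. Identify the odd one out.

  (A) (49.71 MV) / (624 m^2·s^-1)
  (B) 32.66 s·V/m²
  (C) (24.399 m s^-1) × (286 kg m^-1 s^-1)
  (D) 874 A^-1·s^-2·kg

(C)

Work out the base dimensions of each:
  (A) [kg·m²·s⁻³·A⁻¹] / [m²·s⁻¹] = kg·s⁻²·A⁻¹
  (B) V·s·m⁻² = J·C⁻¹·s·m⁻² = kg·s⁻²·A⁻¹
  (C) [m·s⁻¹] · [kg·m⁻¹·s⁻¹] = kg·s⁻²
  (D) kg·s⁻²·A⁻¹
All reduce to kg·s⁻²·A⁻¹ except (C), which is kg·s⁻².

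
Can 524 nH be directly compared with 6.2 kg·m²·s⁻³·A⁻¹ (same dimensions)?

Reduce each to base SI dimensions:
  524 nH:  H = V·s·A⁻¹ = kg·m²·s⁻²·A⁻²
  6.2 kg·m²·s⁻³·A⁻¹:  kg·m²·s⁻³·A⁻¹
kg·m²·s⁻²·A⁻² ≠ kg·m²·s⁻³·A⁻¹, so they cannot be added.

No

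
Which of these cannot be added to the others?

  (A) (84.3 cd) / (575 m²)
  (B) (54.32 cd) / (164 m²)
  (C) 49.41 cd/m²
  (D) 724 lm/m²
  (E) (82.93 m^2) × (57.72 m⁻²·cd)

Dimensions:
  (A) [cd] / [m²] = m⁻²·cd
  (B) [cd] / [m²] = m⁻²·cd
  (C) cd·m⁻² = m⁻²·cd
  (D) lm·m⁻² = cd·m⁻² = m⁻²·cd
  (E) [m²] · [m⁻²·cd] = cd
All reduce to m⁻²·cd except (E), which is cd.

(E)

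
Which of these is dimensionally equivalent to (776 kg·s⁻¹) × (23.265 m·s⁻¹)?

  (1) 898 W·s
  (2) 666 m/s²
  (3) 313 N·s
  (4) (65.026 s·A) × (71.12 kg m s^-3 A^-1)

(4)

Reference: [kg·s⁻¹] · [m·s⁻¹] = kg·m·s⁻².
Each option:
  (1) W·s = J·s⁻¹·s = kg·m²·s⁻²
  (2) m·s⁻²
  (3) N·s = kg·m·s⁻²·s = kg·m·s⁻¹
  (4) [s·A] · [kg·m·s⁻³·A⁻¹] = kg·m·s⁻²  ← same
Only (4) matches kg·m·s⁻².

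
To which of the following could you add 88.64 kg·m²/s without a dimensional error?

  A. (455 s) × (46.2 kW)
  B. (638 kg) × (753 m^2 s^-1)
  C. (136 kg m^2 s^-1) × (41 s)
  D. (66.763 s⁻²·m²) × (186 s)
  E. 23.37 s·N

Reference: kg·m²·s⁻¹.
Each option:
  A. [s] · [kg·m²·s⁻³] = kg·m²·s⁻²
  B. [kg] · [m²·s⁻¹] = kg·m²·s⁻¹  ← same
  C. [kg·m²·s⁻¹] · [s] = kg·m²
  D. [m²·s⁻²] · [s] = m²·s⁻¹
  E. N·s = kg·m·s⁻²·s = kg·m·s⁻¹
Only B. matches kg·m²·s⁻¹.

B.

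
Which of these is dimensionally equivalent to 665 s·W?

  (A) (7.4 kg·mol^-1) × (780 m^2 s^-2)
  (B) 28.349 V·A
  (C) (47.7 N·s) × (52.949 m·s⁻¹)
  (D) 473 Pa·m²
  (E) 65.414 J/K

(C)

Reference: W·s = J·s⁻¹·s = kg·m²·s⁻².
Each option:
  (A) [kg·mol⁻¹] · [m²·s⁻²] = kg·m²·s⁻²·mol⁻¹
  (B) V·A = J·C⁻¹·A = kg·m²·s⁻³
  (C) [kg·m·s⁻¹] · [m·s⁻¹] = kg·m²·s⁻²  ← same
  (D) Pa·m² = N·m⁻²·m² = kg·m·s⁻²
  (E) J·K⁻¹ = N·m·K⁻¹ = kg·m²·s⁻²·K⁻¹
Only (C) matches kg·m²·s⁻².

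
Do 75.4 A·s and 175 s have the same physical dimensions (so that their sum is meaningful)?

No

Expand each in SI base units:
  75.4 A·s:  A·s = s·A
  175 s:  s
s·A ≠ s, so they cannot be added.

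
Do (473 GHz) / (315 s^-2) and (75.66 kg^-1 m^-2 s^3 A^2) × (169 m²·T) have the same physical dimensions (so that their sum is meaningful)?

Dimensions:
  (473 GHz) / (315 s^-2):  [s⁻¹] / [s⁻²] = s
  (75.66 kg^-1 m^-2 s^3 A^2) × (169 m²·T):  [kg⁻¹·m⁻²·s³·A²] · [kg·m²·s⁻²·A⁻¹] = s·A
s ≠ s·A, so they cannot be added.

No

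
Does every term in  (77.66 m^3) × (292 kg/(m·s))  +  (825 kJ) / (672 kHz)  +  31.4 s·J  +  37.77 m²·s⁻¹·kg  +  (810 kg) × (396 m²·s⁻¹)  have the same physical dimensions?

Yes

Dimensions:
  (77.66 m^3) × (292 kg/(m·s)):  [m³] · [kg·m⁻¹·s⁻¹] = kg·m²·s⁻¹
  (825 kJ) / (672 kHz):  [kg·m²·s⁻²] / [s⁻¹] = kg·m²·s⁻¹
  31.4 s·J:  J·s = N·m·s = kg·m²·s⁻¹
  37.77 m²·s⁻¹·kg:  kg·m²·s⁻¹
  (810 kg) × (396 m²·s⁻¹):  [kg] · [m²·s⁻¹] = kg·m²·s⁻¹
Every term reduces to kg·m²·s⁻¹.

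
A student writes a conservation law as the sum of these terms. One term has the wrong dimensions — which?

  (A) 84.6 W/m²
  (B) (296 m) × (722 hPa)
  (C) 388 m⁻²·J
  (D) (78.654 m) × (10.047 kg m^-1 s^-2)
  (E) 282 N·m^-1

Work out the base dimensions of each:
  (A) W·m⁻² = J·s⁻¹·m⁻² = kg·s⁻³
  (B) [m] · [kg·m⁻¹·s⁻²] = kg·s⁻²
  (C) J·m⁻² = N·m·m⁻² = kg·s⁻²
  (D) [m] · [kg·m⁻¹·s⁻²] = kg·s⁻²
  (E) N·m⁻¹ = kg·m·s⁻²·m⁻¹ = kg·s⁻²
All reduce to kg·s⁻² except (A), which is kg·s⁻³.

(A)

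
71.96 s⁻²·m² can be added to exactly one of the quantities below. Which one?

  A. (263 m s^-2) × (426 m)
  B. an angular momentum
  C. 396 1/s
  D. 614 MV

Reference: m²·s⁻².
Each option:
  A. [m·s⁻²] · [m] = m²·s⁻²  ← same
  B. [angular momentum] = kg·m²·s⁻¹
  C. s⁻¹
  D. V = J·C⁻¹ = kg·m²·s⁻³·A⁻¹
Only A. matches m²·s⁻².

A.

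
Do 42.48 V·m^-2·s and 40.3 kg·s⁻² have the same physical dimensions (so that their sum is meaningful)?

No

Expand each in SI base units:
  42.48 V·m^-2·s:  V·s·m⁻² = J·C⁻¹·s·m⁻² = kg·s⁻²·A⁻¹
  40.3 kg·s⁻²:  kg·s⁻²
kg·s⁻²·A⁻¹ ≠ kg·s⁻², so they cannot be added.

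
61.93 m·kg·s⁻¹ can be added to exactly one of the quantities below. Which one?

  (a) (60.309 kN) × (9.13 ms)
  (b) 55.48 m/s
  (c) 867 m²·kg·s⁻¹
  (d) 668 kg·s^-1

Reference: kg·m·s⁻¹.
Each option:
  (a) [kg·m·s⁻²] · [s] = kg·m·s⁻¹  ← same
  (b) m·s⁻¹
  (c) kg·m²·s⁻¹
  (d) kg·s⁻¹
Only (a) matches kg·m·s⁻¹.

(a)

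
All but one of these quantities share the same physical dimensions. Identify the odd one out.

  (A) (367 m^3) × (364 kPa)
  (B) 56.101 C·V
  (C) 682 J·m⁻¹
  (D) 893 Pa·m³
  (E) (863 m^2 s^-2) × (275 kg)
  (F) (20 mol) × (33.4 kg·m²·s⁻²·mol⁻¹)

Dimensions:
  (A) [m³] · [kg·m⁻¹·s⁻²] = kg·m²·s⁻²
  (B) C·V = s·A·J·C⁻¹ = kg·m²·s⁻²
  (C) J·m⁻¹ = N·m·m⁻¹ = kg·m·s⁻²
  (D) Pa·m³ = N·m⁻²·m³ = kg·m²·s⁻²
  (E) [m²·s⁻²] · [kg] = kg·m²·s⁻²
  (F) [mol] · [kg·m²·s⁻²·mol⁻¹] = kg·m²·s⁻²
All reduce to kg·m²·s⁻² except (C), which is kg·m·s⁻².

(C)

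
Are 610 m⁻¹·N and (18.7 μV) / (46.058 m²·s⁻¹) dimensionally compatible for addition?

No

Work out the base dimensions of each:
  610 m⁻¹·N:  N·m⁻¹ = kg·m·s⁻²·m⁻¹ = kg·s⁻²
  (18.7 μV) / (46.058 m²·s⁻¹):  [kg·m²·s⁻³·A⁻¹] / [m²·s⁻¹] = kg·s⁻²·A⁻¹
kg·s⁻² ≠ kg·s⁻²·A⁻¹, so they cannot be added.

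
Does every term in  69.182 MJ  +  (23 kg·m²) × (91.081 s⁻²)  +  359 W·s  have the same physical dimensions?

Yes

In SI base units:
  69.182 MJ:  J = N·m = kg·m²·s⁻²
  (23 kg·m²) × (91.081 s⁻²):  [kg·m²] · [s⁻²] = kg·m²·s⁻²
  359 W·s:  W·s = J·s⁻¹·s = kg·m²·s⁻²
Every term reduces to kg·m²·s⁻².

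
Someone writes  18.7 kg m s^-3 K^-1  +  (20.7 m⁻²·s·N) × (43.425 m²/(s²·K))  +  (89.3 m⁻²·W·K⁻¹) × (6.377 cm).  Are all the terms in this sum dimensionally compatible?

Reduce each to base SI dimensions:
  18.7 kg m s^-3 K^-1:  kg·m·s⁻³·K⁻¹
  (20.7 m⁻²·s·N) × (43.425 m²/(s²·K)):  [kg·m⁻¹·s⁻¹] · [m²·s⁻²·K⁻¹] = kg·m·s⁻³·K⁻¹
  (89.3 m⁻²·W·K⁻¹) × (6.377 cm):  [kg·s⁻³·K⁻¹] · [m] = kg·m·s⁻³·K⁻¹
Every term reduces to kg·m·s⁻³·K⁻¹.

Yes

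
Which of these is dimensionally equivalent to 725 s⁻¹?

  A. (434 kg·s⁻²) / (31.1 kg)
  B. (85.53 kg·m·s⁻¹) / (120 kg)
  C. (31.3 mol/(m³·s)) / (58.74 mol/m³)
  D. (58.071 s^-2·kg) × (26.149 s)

C.

Reference: s⁻¹.
Each option:
  A. [kg·s⁻²] / [kg] = s⁻²
  B. [kg·m·s⁻¹] / [kg] = m·s⁻¹
  C. [m⁻³·s⁻¹·mol] / [m⁻³·mol] = s⁻¹  ← same
  D. [kg·s⁻²] · [s] = kg·s⁻¹
Only C. matches s⁻¹.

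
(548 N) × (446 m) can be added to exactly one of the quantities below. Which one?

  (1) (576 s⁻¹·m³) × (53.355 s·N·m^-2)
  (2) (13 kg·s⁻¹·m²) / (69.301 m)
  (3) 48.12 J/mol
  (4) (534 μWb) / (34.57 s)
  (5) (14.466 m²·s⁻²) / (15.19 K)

Reference: [kg·m·s⁻²] · [m] = kg·m²·s⁻².
Each option:
  (1) [m³·s⁻¹] · [kg·m⁻¹·s⁻¹] = kg·m²·s⁻²  ← same
  (2) [kg·m²·s⁻¹] / [m] = kg·m·s⁻¹
  (3) J·mol⁻¹ = N·m·mol⁻¹ = kg·m²·s⁻²·mol⁻¹
  (4) [kg·m²·s⁻²·A⁻¹] / [s] = kg·m²·s⁻³·A⁻¹
  (5) [m²·s⁻²] / [K] = m²·s⁻²·K⁻¹
Only (1) matches kg·m²·s⁻².

(1)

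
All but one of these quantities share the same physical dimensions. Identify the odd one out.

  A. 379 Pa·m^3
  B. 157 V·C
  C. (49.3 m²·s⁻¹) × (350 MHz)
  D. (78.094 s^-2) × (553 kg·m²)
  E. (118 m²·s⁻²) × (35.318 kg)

C.

In SI base units:
  A. Pa·m³ = N·m⁻²·m³ = kg·m²·s⁻²
  B. C·V = s·A·J·C⁻¹ = kg·m²·s⁻²
  C. [m²·s⁻¹] · [s⁻¹] = m²·s⁻²
  D. [s⁻²] · [kg·m²] = kg·m²·s⁻²
  E. [m²·s⁻²] · [kg] = kg·m²·s⁻²
All reduce to kg·m²·s⁻² except C., which is m²·s⁻².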